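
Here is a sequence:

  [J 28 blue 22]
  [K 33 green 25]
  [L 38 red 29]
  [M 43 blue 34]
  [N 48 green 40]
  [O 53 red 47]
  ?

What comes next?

[P 58 blue 55]

Letter — letters move forward 1 place in the alphabet: J, K, L, M, N, O → P.
Second value: +5 each step; 28, 33, 38, 43, 48, 53 → 58.
Colour: blue, green, red, blue, green, red → blue (repeats blue → green → red).
Fourth value goes 22, 25, 29, 34, 40, 47 → 55 (differences are 3, 4, 5, … (increasing by 1 each time)).
Combining the parts gives [P 58 blue 55].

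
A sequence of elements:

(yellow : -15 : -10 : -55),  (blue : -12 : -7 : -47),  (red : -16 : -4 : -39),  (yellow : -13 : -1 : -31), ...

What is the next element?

Colour: yellow, blue, red, yellow → blue (repeats yellow → blue → red).
Second value: alternating steps +3, −4, +3, −4, …, so -15, -12, -16, -13 → -17.
Third value: +3 each step; -10, -7, -4, -1 → 2.
Fourth value: +8 each step, so -55, -47, -39, -31 → -23.
Combining the parts gives (blue : -17 : 2 : -23).

(blue : -17 : 2 : -23)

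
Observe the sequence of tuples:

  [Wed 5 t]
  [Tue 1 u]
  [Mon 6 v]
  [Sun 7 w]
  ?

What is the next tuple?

Day goes Wed, Tue, Mon, Sun → Sat (runs backward through the weekdays Mon→Sun).
Second entry: each term is the sum of the two before it; 5, 1, 6, 7 → 13.
Letter — letters move forward 1 place in the alphabet: t, u, v, w → x.
So the next tuple is [Sat 13 x].

[Sat 13 x]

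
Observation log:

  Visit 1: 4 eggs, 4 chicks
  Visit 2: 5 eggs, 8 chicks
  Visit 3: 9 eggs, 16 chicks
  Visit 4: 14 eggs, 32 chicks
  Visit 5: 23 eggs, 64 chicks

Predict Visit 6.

37 eggs, 128 chicks

For the eggs, each term is the sum of the two before it: 4, 5, 9, 14, 23 → 37.
Chicks: ×2 each step; 4, 8, 16, 32, 64 → 128.
So the next row is 37 eggs, 128 chicks.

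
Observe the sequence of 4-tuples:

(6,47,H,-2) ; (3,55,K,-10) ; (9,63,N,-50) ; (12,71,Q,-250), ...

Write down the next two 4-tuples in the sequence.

(21,79,T,-1250), (33,87,W,-6250)

First component: each term is the sum of the two before it, so 6, 3, 9, 12 → 21 → 33.
Second component: +8 each step; 47, 55, 63, 71 → 79 → 87.
Letter: H, K, N, Q → T → W (letters move forward 3 places in the alphabet).
Fourth component: -2, -10, -50, -250 → -1250 → -6250 (×5 each step).
So the next two 4-tuples are (21,79,T,-1250) and (33,87,W,-6250).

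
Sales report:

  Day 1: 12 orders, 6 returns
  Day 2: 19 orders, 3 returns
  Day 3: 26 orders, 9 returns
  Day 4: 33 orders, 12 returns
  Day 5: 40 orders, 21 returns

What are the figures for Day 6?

47 orders, 33 returns

Orders — +7 each step: 12, 19, 26, 33, 40 → 47.
Returns — each term is the sum of the two before it: 6, 3, 9, 12, 21 → 33.
Combining the parts gives 47 orders, 33 returns.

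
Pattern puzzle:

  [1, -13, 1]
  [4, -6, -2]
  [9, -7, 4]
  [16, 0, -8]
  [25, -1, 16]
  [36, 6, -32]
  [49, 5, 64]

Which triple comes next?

[64, 12, -128]

First entry: 1, 4, 9, 16, 25, 36, 49 → 64 (perfect squares: 1², 2², 3², …).
Second entry goes -13, -6, -7, 0, -1, 6, 5 → 12 (alternating steps +7, −1, +7, −1, …).
Third entry — ×(-2) each step: 1, -2, 4, -8, 16, -32, 64 → -128.
Putting it together: [64, 12, -128].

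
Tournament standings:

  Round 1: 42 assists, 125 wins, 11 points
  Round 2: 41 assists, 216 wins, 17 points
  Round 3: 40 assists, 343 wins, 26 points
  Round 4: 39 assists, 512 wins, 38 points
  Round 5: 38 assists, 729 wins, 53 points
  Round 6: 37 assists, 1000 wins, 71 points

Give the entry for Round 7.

Assists: −1 each step; 42, 41, 40, 39, 38, 37 → 36.
Wins: 125, 216, 343, 512, 729, 1000 → 1331 (perfect cubes: 5³, 6³, 7³, …).
Points goes 11, 17, 26, 38, 53, 71 → 92 (differences are 6, 9, 12, … (increasing by 3 each time)).
Putting it together: 36 assists, 1331 wins, 92 points.

36 assists, 1331 wins, 92 points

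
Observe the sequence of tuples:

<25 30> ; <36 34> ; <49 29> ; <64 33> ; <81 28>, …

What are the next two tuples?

For the first value, perfect squares: 5², 6², 7², …: 25, 36, 49, 64, 81 → 100 → 121.
Second value goes 30, 34, 29, 33, 28 → 32 → 27 (alternating steps +4, −5, +4, −5, …).
Putting the parts together: <100 32> and then <121 27>.

<100 32>, <121 27>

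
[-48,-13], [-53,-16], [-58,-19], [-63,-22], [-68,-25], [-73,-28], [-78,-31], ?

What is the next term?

First component: −5 each step; -48, -53, -58, -63, -68, -73, -78 → -83.
For the second component, −3 each step: -13, -16, -19, -22, -25, -28, -31 → -34.
So the next term is [-83,-34].

[-83,-34]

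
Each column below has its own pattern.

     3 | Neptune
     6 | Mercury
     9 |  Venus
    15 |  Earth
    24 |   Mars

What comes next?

39  Jupiter

First component goes 3, 6, 9, 15, 24 → 39 (each term is the sum of the two before it).
Planet: Neptune, Mercury, Venus, Earth, Mars → Jupiter (runs through the planets Mercury→Neptune).
Combining the parts gives 39  Jupiter.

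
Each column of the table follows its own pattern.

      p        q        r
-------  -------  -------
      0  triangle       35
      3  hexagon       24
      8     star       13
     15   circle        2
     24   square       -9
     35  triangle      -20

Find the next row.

Column p — differences are 3, 5, 7, … (increasing by 2 each time): 0, 3, 8, 15, 24, 35 → 48.
Column q: triangle, hexagon, star, circle, square, triangle → hexagon (repeats triangle → hexagon → star → circle → square).
Column r: −11 each step; 35, 24, 13, 2, -9, -20 → -31.
Putting it together: 48  hexagon  -31.

48  hexagon  -31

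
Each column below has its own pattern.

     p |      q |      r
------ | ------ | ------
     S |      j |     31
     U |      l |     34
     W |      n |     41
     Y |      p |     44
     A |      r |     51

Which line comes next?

For the column p, letters move forward 2 places in the alphabet, wrapping Z→A: S, U, W, Y, A → C.
For the column q, letters move forward 2 places in the alphabet: j, l, n, p, r → t.
Column r: alternating steps +3, +7, +3, +7, …, so 31, 34, 41, 44, 51 → 54.
So the next line is C  t  54.

C  t  54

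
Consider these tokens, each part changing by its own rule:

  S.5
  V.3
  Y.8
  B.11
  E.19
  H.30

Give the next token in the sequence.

Letter: letters move forward 3 places in the alphabet, wrapping Z→A; S, V, Y, B, E, H → K.
Second component — each term is the sum of the two before it: 5, 3, 8, 11, 19, 30 → 49.
Combining the parts gives K.49.

K.49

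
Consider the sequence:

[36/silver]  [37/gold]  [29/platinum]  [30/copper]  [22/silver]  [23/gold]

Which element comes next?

First part — alternating steps +1, −8, +1, −8, …: 36, 37, 29, 30, 22, 23 → 15.
For the metal, repeats silver → gold → platinum → copper: silver, gold, platinum, copper, silver, gold → platinum.
Putting it together: [15/platinum].

[15/platinum]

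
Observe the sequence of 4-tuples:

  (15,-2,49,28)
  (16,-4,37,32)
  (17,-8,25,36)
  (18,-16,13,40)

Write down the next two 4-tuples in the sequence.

First entry: +1 each step, so 15, 16, 17, 18 → 19 → 20.
Second entry goes -2, -4, -8, -16 → -32 → -64 (×2 each step).
Third entry: −12 each step; 49, 37, 25, 13 → 1 → -11.
For the fourth entry, +4 each step: 28, 32, 36, 40 → 44 → 48.
So the next two 4-tuples are (19,-32,1,44) and (20,-64,-11,48).

(19,-32,1,44), (20,-64,-11,48)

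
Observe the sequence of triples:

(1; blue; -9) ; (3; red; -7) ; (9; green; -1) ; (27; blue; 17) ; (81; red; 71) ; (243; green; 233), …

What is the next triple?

(729; blue; 719)

For the first value, ×3 each step: 1, 3, 9, 27, 81, 243 → 729.
Colour: blue, red, green, blue, red, green → blue (repeats blue → red → green).
Third value — always 10 less than the first value: -9, -7, -1, 17, 71, 233 → 719.
So the next triple is (729; blue; 719).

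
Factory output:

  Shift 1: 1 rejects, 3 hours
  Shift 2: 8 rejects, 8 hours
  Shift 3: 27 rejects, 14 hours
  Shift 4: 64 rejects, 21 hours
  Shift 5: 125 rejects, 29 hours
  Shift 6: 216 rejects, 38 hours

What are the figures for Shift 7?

Rejects: 1, 8, 27, 64, 125, 216 → 343 (perfect cubes: 1³, 2³, 3³, …).
Hours: differences are 5, 6, 7, … (increasing by 1 each time), so 3, 8, 14, 21, 29, 38 → 48.
Putting it together: 343 rejects, 48 hours.

343 rejects, 48 hours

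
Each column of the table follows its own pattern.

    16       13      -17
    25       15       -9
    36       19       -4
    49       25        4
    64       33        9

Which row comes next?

81  43  17

First component: perfect squares: 4², 5², 6², …, so 16, 25, 36, 49, 64 → 81.
Second component: differences are 2, 4, 6, … (increasing by 2 each time); 13, 15, 19, 25, 33 → 43.
Third component: alternating steps +8, +5, +8, +5, …; -17, -9, -4, 4, 9 → 17.
So the next row is 81  43  17.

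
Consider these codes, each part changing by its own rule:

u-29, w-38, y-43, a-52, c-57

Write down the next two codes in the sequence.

e-66, g-71

Letter: letters move forward 2 places in the alphabet, wrapping Z→A, so u, w, y, a, c → e → g.
Second component: 29, 38, 43, 52, 57 → 66 → 71 (alternating steps +9, +5, +9, +5, …).
Putting the parts together: e-66 and then g-71.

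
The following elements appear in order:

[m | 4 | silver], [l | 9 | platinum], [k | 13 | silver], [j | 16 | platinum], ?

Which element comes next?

For the letter, letters move back 1 place in the alphabet: m, l, k, j → i.
Second part — differences are 5, 4, 3, … (decreasing by 1 each time): 4, 9, 13, 16 → 18.
Metal — alternates silver ↔ platinum: silver, platinum, silver, platinum → silver.
So the next element is [i | 18 | silver].

[i | 18 | silver]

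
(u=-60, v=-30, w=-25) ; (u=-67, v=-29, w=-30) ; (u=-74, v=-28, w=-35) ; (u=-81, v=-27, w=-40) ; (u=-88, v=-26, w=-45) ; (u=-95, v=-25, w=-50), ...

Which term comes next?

U goes -60, -67, -74, -81, -88, -95 → -102 (−7 each step).
V goes -30, -29, -28, -27, -26, -25 → -24 (+1 each step).
W: −5 each step, so -25, -30, -35, -40, -45, -50 → -55.
Putting it together: (u=-102, v=-24, w=-55).

(u=-102, v=-24, w=-55)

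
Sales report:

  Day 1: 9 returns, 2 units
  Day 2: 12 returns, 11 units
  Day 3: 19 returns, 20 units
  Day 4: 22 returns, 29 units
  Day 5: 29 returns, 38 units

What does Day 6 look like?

Returns: alternating steps +3, +7, +3, +7, …, so 9, 12, 19, 22, 29 → 32.
Units: 2, 11, 20, 29, 38 → 47 (+9 each step).
Combining the parts gives 32 returns, 47 units.

32 returns, 47 units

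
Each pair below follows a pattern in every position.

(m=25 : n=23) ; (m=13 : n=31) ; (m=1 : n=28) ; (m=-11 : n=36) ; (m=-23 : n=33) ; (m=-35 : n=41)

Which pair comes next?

(m=-47 : n=38)

For the m, −12 each step: 25, 13, 1, -11, -23, -35 → -47.
N — alternating steps +8, −3, +8, −3, …: 23, 31, 28, 36, 33, 41 → 38.
So the next pair is (m=-47 : n=38).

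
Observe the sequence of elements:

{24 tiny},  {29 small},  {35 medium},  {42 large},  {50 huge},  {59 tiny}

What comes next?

{69 small}

First entry: 24, 29, 35, 42, 50, 59 → 69 (differences are 5, 6, 7, … (increasing by 1 each time)).
Size: tiny, small, medium, large, huge, tiny → small (repeats tiny → small → medium → large → huge).
Combining the parts gives {69 small}.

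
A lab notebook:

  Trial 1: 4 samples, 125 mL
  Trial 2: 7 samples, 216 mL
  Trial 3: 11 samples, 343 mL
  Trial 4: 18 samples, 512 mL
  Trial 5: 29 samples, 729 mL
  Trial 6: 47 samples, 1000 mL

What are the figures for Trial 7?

Samples: 4, 7, 11, 18, 29, 47 → 76 (each term is the sum of the two before it).
ML: 125, 216, 343, 512, 729, 1000 → 1331 (perfect cubes: 5³, 6³, 7³, …).
Combining the parts gives 76 samples, 1331 mL.

76 samples, 1331 mL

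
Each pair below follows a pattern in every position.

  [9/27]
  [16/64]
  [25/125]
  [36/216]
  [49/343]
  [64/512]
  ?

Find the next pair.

[81/729]

First component goes 9, 16, 25, 36, 49, 64 → 81 (perfect squares: 3², 4², 5², …).
Second component: 27, 64, 125, 216, 343, 512 → 729 (perfect cubes: 3³, 4³, 5³, …).
Combining the parts gives [81/729].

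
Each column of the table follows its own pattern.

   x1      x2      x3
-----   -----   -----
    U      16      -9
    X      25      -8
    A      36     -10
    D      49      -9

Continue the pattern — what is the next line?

G  64  -11

Column x1: U, X, A, D → G (letters move forward 3 places in the alphabet, wrapping Z→A).
Column x2 goes 16, 25, 36, 49 → 64 (perfect squares: 4², 5², 6², …).
Column x3 — alternating steps +1, −2, +1, −2, …: -9, -8, -10, -9 → -11.
So the next line is G  64  -11.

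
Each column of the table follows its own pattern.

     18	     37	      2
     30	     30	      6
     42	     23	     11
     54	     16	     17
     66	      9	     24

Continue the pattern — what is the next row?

First component: +12 each step, so 18, 30, 42, 54, 66 → 78.
Second component: −7 each step, so 37, 30, 23, 16, 9 → 2.
Third component: differences are 4, 5, 6, … (increasing by 1 each time); 2, 6, 11, 17, 24 → 32.
Putting it together: 78  2  32.

78  2  32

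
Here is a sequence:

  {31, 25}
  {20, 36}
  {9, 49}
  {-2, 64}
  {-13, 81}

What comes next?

First slot — −11 each step: 31, 20, 9, -2, -13 → -24.
Second slot goes 25, 36, 49, 64, 81 → 100 (perfect squares: 5², 6², 7², …).
Putting it together: {-24, 100}.

{-24, 100}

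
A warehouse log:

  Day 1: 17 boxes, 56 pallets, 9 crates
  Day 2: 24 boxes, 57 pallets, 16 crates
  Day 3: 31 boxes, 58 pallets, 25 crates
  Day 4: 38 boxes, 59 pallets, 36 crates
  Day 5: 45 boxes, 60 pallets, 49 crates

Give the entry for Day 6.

Boxes — +7 each step: 17, 24, 31, 38, 45 → 52.
Pallets: +1 each step; 56, 57, 58, 59, 60 → 61.
Crates: perfect squares: 3², 4², 5², …, so 9, 16, 25, 36, 49 → 64.
Combining the parts gives 52 boxes, 61 pallets, 64 crates.

52 boxes, 61 pallets, 64 crates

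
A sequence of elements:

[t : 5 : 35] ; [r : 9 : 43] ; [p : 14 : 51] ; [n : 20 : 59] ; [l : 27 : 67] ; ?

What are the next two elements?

[j : 35 : 75], [h : 44 : 83]

Letter: letters move back 2 places in the alphabet, so t, r, p, n, l → j → h.
Second entry: differences are 4, 5, 6, … (increasing by 1 each time); 5, 9, 14, 20, 27 → 35 → 44.
Third entry: +8 each step, so 35, 43, 51, 59, 67 → 75 → 83.
Putting the parts together: [j : 35 : 75] and then [h : 44 : 83].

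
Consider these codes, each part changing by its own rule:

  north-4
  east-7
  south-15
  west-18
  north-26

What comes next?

Direction: repeats north → east → south → west; north, east, south, west, north → east.
Second component: alternating steps +3, +8, +3, +8, …; 4, 7, 15, 18, 26 → 29.
So the next code is east-29.

east-29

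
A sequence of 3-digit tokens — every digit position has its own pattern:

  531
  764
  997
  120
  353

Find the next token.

First digit: 5, 7, 9, 1, 3 → 5 (+2 each step, mod 10).
Second digit: +3 each step, mod 10; 3, 6, 9, 2, 5 → 8.
Third digit: +3 each step, mod 10; 1, 4, 7, 0, 3 → 6.
Combining the parts gives 586.

586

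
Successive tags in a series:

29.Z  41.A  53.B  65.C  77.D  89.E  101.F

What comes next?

113.G

First component: +12 each step; 29, 41, 53, 65, 77, 89, 101 → 113.
For the letter, letters move forward 1 place in the alphabet, wrapping Z→A: Z, A, B, C, D, E, F → G.
Combining the parts gives 113.G.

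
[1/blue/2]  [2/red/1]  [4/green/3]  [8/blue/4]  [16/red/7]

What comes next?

[32/green/11]

First entry: ×2 each step, so 1, 2, 4, 8, 16 → 32.
For the colour, repeats blue → red → green: blue, red, green, blue, red → green.
Third entry — each term is the sum of the two before it: 2, 1, 3, 4, 7 → 11.
Combining the parts gives [32/green/11].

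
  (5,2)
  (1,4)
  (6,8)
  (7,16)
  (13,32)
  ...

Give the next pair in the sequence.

First component: each term is the sum of the two before it; 5, 1, 6, 7, 13 → 20.
Second component: 2, 4, 8, 16, 32 → 64 (×2 each step).
Combining the parts gives (20,64).

(20,64)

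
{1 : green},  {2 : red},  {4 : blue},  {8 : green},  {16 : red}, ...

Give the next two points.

{32 : blue}, {64 : green}

First part: ×2 each step, so 1, 2, 4, 8, 16 → 32 → 64.
For the colour, repeats green → red → blue: green, red, blue, green, red → blue → green.
So the next two points are {32 : blue} and {64 : green}.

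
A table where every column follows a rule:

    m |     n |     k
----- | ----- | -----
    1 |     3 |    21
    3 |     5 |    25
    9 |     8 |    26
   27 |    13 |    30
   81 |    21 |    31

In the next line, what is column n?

34

Column n: each term is the sum of the two before it; 3, 5, 8, 13, 21 → 34.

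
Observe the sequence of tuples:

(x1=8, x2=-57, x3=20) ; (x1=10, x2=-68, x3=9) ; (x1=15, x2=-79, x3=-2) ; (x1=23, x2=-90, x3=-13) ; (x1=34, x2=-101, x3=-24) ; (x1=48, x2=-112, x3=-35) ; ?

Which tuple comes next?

X1: differences are 2, 5, 8, … (increasing by 3 each time), so 8, 10, 15, 23, 34, 48 → 65.
For the x2, −11 each step: -57, -68, -79, -90, -101, -112 → -123.
X3: 20, 9, -2, -13, -24, -35 → -46 (−11 each step).
So the next tuple is (x1=65, x2=-123, x3=-46).

(x1=65, x2=-123, x3=-46)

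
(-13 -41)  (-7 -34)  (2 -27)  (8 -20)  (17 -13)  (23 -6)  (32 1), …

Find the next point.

First slot goes -13, -7, 2, 8, 17, 23, 32 → 38 (alternating steps +6, +9, +6, +9, …).
Second slot: +7 each step; -41, -34, -27, -20, -13, -6, 1 → 8.
Combining the parts gives (38 8).

(38 8)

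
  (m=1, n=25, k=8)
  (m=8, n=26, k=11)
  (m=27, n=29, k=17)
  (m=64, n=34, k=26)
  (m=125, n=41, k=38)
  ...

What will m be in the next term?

M: perfect cubes: 1³, 2³, 3³, …; 1, 8, 27, 64, 125 → 216.

216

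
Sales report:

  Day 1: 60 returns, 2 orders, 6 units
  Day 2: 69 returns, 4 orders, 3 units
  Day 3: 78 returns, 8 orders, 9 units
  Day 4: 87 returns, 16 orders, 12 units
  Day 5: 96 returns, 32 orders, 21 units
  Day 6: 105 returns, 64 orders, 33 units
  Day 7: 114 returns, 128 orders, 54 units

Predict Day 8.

Returns goes 60, 69, 78, 87, 96, 105, 114 → 123 (+9 each step).
Orders: 2, 4, 8, 16, 32, 64, 128 → 256 (×2 each step).
Units — each term is the sum of the two before it: 6, 3, 9, 12, 21, 33, 54 → 87.
Putting it together: 123 returns, 256 orders, 87 units.

123 returns, 256 orders, 87 units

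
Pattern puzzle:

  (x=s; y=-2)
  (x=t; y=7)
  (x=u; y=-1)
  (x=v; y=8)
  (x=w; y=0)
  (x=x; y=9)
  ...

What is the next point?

For the x, letters move forward 1 place in the alphabet: s, t, u, v, w, x → y.
Y — alternating steps +9, −8, +9, −8, …: -2, 7, -1, 8, 0, 9 → 1.
Combining the parts gives (x=y; y=1).

(x=y; y=1)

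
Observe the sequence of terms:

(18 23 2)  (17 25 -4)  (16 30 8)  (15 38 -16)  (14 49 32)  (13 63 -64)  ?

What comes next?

First slot: 18, 17, 16, 15, 14, 13 → 12 (−1 each step).
Second slot: differences are 2, 5, 8, … (increasing by 3 each time); 23, 25, 30, 38, 49, 63 → 80.
Third slot — ×(-2) each step: 2, -4, 8, -16, 32, -64 → 128.
Putting it together: (12 80 128).

(12 80 128)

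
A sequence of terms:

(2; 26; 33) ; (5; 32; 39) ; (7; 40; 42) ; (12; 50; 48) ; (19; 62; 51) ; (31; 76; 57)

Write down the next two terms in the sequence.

First coordinate: 2, 5, 7, 12, 19, 31 → 50 → 81 (each term is the sum of the two before it).
Second coordinate: differences are 6, 8, 10, … (increasing by 2 each time), so 26, 32, 40, 50, 62, 76 → 92 → 110.
Third coordinate goes 33, 39, 42, 48, 51, 57 → 60 → 66 (alternating steps +6, +3, +6, +3, …).
Putting the parts together: (50; 92; 60) and then (81; 110; 66).

(50; 92; 60), (81; 110; 66)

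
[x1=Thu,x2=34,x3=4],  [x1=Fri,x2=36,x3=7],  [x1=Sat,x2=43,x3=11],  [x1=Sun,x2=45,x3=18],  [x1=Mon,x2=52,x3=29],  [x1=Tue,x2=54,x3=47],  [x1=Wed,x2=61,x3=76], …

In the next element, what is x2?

63

X2 goes 34, 36, 43, 45, 52, 54, 61 → 63 (alternating steps +2, +7, +2, +7, …).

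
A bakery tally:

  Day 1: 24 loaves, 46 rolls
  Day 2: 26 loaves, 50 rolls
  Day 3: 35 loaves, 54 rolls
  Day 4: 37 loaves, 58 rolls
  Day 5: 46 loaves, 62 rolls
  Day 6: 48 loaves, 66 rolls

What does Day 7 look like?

Loaves: alternating steps +2, +9, +2, +9, …, so 24, 26, 35, 37, 46, 48 → 57.
Rolls: +4 each step; 46, 50, 54, 58, 62, 66 → 70.
Combining the parts gives 57 loaves, 70 rolls.

57 loaves, 70 rolls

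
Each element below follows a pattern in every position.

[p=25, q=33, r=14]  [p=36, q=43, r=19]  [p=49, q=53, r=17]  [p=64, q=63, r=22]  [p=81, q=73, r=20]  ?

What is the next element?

[p=100, q=83, r=25]

P — perfect squares: 5², 6², 7², …: 25, 36, 49, 64, 81 → 100.
Q: 33, 43, 53, 63, 73 → 83 (+10 each step).
R: alternating steps +5, −2, +5, −2, …, so 14, 19, 17, 22, 20 → 25.
So the next element is [p=100, q=83, r=25].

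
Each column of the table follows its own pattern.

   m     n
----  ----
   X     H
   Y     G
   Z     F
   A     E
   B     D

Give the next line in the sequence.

Column m: X, Y, Z, A, B → C (letters move forward 1 place in the alphabet, wrapping Z→A).
Column n goes H, G, F, E, D → C (letters move back 1 place in the alphabet).
Combining the parts gives C  C.

C  C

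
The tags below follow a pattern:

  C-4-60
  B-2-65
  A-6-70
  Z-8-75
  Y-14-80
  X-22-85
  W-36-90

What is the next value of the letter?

Letter goes C, B, A, Z, Y, X, W → V (letters move back 1 place in the alphabet, wrapping A→Z).
Second component: each term is the sum of the two before it; 4, 2, 6, 8, 14, 22, 36 → 58.
Third component — +5 each step: 60, 65, 70, 75, 80, 85, 90 → 95.

V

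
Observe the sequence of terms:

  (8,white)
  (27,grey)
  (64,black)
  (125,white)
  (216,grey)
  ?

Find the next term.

For the first component, perfect cubes: 2³, 3³, 4³, …: 8, 27, 64, 125, 216 → 343.
Shade — repeats white → grey → black: white, grey, black, white, grey → black.
Putting it together: (343,black).

(343,black)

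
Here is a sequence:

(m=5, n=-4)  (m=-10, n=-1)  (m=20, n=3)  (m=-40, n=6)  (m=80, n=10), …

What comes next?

(m=-160, n=13)

M: ×(-2) each step, so 5, -10, 20, -40, 80 → -160.
N — alternating steps +3, +4, +3, +4, …: -4, -1, 3, 6, 10 → 13.
Putting it together: (m=-160, n=13).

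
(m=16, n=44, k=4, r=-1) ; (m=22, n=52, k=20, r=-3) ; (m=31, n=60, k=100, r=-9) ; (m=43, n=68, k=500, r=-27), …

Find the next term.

M goes 16, 22, 31, 43 → 58 (differences are 6, 9, 12, … (increasing by 3 each time)).
N: +8 each step; 44, 52, 60, 68 → 76.
K: ×5 each step, so 4, 20, 100, 500 → 2500.
R: ×3 each step; -1, -3, -9, -27 → -81.
So the next term is (m=58, n=76, k=2500, r=-81).

(m=58, n=76, k=2500, r=-81)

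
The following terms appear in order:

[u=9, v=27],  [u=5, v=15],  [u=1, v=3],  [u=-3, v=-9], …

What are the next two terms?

[u=-7, v=-21], [u=-11, v=-33]

U: −4 each step; 9, 5, 1, -3 → -7 → -11.
V: always 3 × the u, so 27, 15, 3, -9 → -21 → -33.
So the next two terms are [u=-7, v=-21] and [u=-11, v=-33].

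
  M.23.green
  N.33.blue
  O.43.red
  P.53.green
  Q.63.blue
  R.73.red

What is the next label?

Letter: letters move forward 1 place in the alphabet; M, N, O, P, Q, R → S.
For the second component, +10 each step: 23, 33, 43, 53, 63, 73 → 83.
Colour — repeats green → blue → red: green, blue, red, green, blue, red → green.
Putting it together: S.83.green.

S.83.green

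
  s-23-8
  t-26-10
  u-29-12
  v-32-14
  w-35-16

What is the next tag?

x-38-18

Letter goes s, t, u, v, w → x (letters move forward 1 place in the alphabet).
Second component goes 23, 26, 29, 32, 35 → 38 (+3 each step).
Third component: 8, 10, 12, 14, 16 → 18 (+2 each step).
Combining the parts gives x-38-18.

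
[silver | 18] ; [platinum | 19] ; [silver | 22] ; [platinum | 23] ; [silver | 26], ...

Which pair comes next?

Metal: silver, platinum, silver, platinum, silver → platinum (alternates silver ↔ platinum).
Second part goes 18, 19, 22, 23, 26 → 27 (alternating steps +1, +3, +1, +3, …).
So the next pair is [platinum | 27].

[platinum | 27]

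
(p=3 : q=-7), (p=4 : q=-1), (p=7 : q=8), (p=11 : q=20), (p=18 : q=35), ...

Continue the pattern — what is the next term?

For the p, each term is the sum of the two before it: 3, 4, 7, 11, 18 → 29.
Q — differences are 6, 9, 12, … (increasing by 3 each time): -7, -1, 8, 20, 35 → 53.
Putting it together: (p=29 : q=53).

(p=29 : q=53)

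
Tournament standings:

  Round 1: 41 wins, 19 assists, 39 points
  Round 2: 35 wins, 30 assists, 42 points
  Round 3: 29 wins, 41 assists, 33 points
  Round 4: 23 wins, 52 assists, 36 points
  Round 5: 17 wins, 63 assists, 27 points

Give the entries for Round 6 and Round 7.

11 wins, 74 assists, 30 points; 5 wins, 85 assists, 21 points

Wins: −6 each step; 41, 35, 29, 23, 17 → 11 → 5.
Assists: +11 each step, so 19, 30, 41, 52, 63 → 74 → 85.
Points — alternating steps +3, −9, +3, −9, …: 39, 42, 33, 36, 27 → 30 → 21.
Putting the parts together: 11 wins, 74 assists, 30 points and then 5 wins, 85 assists, 21 points.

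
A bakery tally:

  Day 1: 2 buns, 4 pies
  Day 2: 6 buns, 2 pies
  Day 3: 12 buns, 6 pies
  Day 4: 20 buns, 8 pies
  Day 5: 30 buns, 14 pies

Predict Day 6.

Buns: 2, 6, 12, 20, 30 → 42 (differences are 4, 6, 8, … (increasing by 2 each time)).
For the pies, each term is the sum of the two before it: 4, 2, 6, 8, 14 → 22.
So the next record is 42 buns, 22 pies.

42 buns, 22 pies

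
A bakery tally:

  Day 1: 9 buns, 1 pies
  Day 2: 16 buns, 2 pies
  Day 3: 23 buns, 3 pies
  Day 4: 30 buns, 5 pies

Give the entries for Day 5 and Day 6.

Buns — +7 each step: 9, 16, 23, 30 → 37 → 44.
For the pies, each term is the sum of the two before it: 1, 2, 3, 5 → 8 → 13.
So the next two records are 37 buns, 8 pies and 44 buns, 13 pies.

37 buns, 8 pies; 44 buns, 13 pies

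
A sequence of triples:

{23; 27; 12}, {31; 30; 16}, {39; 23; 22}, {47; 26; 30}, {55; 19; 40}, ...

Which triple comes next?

{63; 22; 52}

First component: +8 each step; 23, 31, 39, 47, 55 → 63.
Second component: alternating steps +3, −7, +3, −7, …; 27, 30, 23, 26, 19 → 22.
Third component: differences are 4, 6, 8, … (increasing by 2 each time), so 12, 16, 22, 30, 40 → 52.
Combining the parts gives {63; 22; 52}.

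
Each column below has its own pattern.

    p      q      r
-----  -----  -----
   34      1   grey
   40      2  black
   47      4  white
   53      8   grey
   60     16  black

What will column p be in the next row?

66

Column p: alternating steps +6, +7, +6, +7, …, so 34, 40, 47, 53, 60 → 66.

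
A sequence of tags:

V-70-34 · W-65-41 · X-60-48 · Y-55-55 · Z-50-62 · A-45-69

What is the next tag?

B-40-76

For the letter, letters move forward 1 place in the alphabet, wrapping Z→A: V, W, X, Y, Z, A → B.
Second component — −5 each step: 70, 65, 60, 55, 50, 45 → 40.
Third component — +7 each step: 34, 41, 48, 55, 62, 69 → 76.
Putting it together: B-40-76.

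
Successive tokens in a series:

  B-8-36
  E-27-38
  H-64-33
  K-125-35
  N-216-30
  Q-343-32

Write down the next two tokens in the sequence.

T-512-27 then W-729-29

Letter goes B, E, H, K, N, Q → T → W (letters move forward 3 places in the alphabet).
Second component goes 8, 27, 64, 125, 216, 343 → 512 → 729 (perfect cubes: 2³, 3³, 4³, …).
Third component: 36, 38, 33, 35, 30, 32 → 27 → 29 (alternating steps +2, −5, +2, −5, …).
So the next two tokens are T-512-27 and W-729-29.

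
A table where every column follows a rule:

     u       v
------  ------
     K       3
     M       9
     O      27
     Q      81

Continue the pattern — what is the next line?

Column u: letters move forward 2 places in the alphabet; K, M, O, Q → S.
Column v: ×3 each step, so 3, 9, 27, 81 → 243.
So the next line is S  243.

S  243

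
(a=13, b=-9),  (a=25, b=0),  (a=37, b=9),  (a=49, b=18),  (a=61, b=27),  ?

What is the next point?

For the a, +12 each step: 13, 25, 37, 49, 61 → 73.
B: +9 each step; -9, 0, 9, 18, 27 → 36.
So the next point is (a=73, b=36).

(a=73, b=36)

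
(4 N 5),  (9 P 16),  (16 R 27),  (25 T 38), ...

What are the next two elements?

First value — perfect squares: 2², 3², 4², …: 4, 9, 16, 25 → 36 → 49.
Letter: letters move forward 2 places in the alphabet, so N, P, R, T → V → X.
Third value — +11 each step: 5, 16, 27, 38 → 49 → 60.
So the next two elements are (36 V 49) and (49 X 60).

(36 V 49), (49 X 60)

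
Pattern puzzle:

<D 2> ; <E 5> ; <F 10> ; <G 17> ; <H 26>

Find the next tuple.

<I 37>

Letter — letters move forward 1 place in the alphabet: D, E, F, G, H → I.
Second value: differences are 3, 5, 7, … (increasing by 2 each time); 2, 5, 10, 17, 26 → 37.
Combining the parts gives <I 37>.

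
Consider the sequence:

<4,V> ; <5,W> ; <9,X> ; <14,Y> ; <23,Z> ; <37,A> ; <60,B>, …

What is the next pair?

First part: each term is the sum of the two before it; 4, 5, 9, 14, 23, 37, 60 → 97.
Letter goes V, W, X, Y, Z, A, B → C (letters move forward 1 place in the alphabet, wrapping Z→A).
Putting it together: <97,C>.

<97,C>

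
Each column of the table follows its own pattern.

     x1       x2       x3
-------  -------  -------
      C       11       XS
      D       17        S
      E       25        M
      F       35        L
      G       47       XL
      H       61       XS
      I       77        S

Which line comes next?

J  95  M

Column x1: letters move forward 1 place in the alphabet; C, D, E, F, G, H, I → J.
Column x2: differences are 6, 8, 10, … (increasing by 2 each time), so 11, 17, 25, 35, 47, 61, 77 → 95.
Column x3: repeats XS → S → M → L → XL, so XS, S, M, L, XL, XS, S → M.
Putting it together: J  95  M.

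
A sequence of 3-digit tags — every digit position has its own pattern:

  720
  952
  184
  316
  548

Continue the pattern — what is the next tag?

770

First digit goes 7, 9, 1, 3, 5 → 7 (+2 each step, mod 10).
Second digit: +3 each step, mod 10; 2, 5, 8, 1, 4 → 7.
Third digit: 0, 2, 4, 6, 8 → 0 (+2 each step, mod 10).
Putting it together: 770.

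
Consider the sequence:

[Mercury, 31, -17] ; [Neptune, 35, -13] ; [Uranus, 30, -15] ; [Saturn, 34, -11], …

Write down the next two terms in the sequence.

[Jupiter, 29, -13], [Mars, 33, -9]

Planet: runs backward through the planets Mercury→Neptune, so Mercury, Neptune, Uranus, Saturn → Jupiter → Mars.
For the second part, alternating steps +4, −5, +4, −5, …: 31, 35, 30, 34 → 29 → 33.
Third part: -17, -13, -15, -11 → -13 → -9 (alternating steps +4, −2, +4, −2, …).
Putting the parts together: [Jupiter, 29, -13] and then [Mars, 33, -9].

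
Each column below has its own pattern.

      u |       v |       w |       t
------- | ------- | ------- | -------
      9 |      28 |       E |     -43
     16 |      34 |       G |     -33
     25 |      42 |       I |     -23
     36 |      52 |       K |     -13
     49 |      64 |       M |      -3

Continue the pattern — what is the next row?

Column u goes 9, 16, 25, 36, 49 → 64 (perfect squares: 3², 4², 5², …).
Column v — differences are 6, 8, 10, … (increasing by 2 each time): 28, 34, 42, 52, 64 → 78.
For the column w, letters move forward 2 places in the alphabet: E, G, I, K, M → O.
Column t: +10 each step, so -43, -33, -23, -13, -3 → 7.
Putting it together: 64  78  O  7.

64  78  O  7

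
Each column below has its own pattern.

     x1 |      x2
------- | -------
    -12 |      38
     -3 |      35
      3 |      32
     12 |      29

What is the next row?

18  26

Column x1: -12, -3, 3, 12 → 18 (alternating steps +9, +6, +9, +6, …).
For the column x2, −3 each step: 38, 35, 32, 29 → 26.
Combining the parts gives 18  26.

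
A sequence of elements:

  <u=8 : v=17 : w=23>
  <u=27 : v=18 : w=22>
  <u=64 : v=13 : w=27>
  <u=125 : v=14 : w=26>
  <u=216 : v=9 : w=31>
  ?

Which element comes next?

U: 8, 27, 64, 125, 216 → 343 (perfect cubes: 2³, 3³, 4³, …).
For the v, alternating steps +1, −5, +1, −5, …: 17, 18, 13, 14, 9 → 10.
W: 23, 22, 27, 26, 31 → 30 (together with the v always sums to 40).
Putting it together: <u=343 : v=10 : w=30>.

<u=343 : v=10 : w=30>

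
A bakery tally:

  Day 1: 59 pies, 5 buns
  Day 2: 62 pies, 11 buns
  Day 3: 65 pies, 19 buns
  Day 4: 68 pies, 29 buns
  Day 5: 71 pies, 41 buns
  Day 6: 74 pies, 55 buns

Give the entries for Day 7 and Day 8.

77 pies, 71 buns; 80 pies, 89 buns

Pies: +3 each step, so 59, 62, 65, 68, 71, 74 → 77 → 80.
Buns goes 5, 11, 19, 29, 41, 55 → 71 → 89 (differences are 6, 8, 10, … (increasing by 2 each time)).
Putting the parts together: 77 pies, 71 buns and then 80 pies, 89 buns.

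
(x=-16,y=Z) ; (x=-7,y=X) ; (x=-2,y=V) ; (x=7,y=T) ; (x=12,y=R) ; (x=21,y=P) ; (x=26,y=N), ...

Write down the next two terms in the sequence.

X: alternating steps +9, +5, +9, +5, …; -16, -7, -2, 7, 12, 21, 26 → 35 → 40.
Y: letters move back 2 places in the alphabet, so Z, X, V, T, R, P, N → L → J.
So the next two terms are (x=35,y=L) and (x=40,y=J).

(x=35,y=L), (x=40,y=J)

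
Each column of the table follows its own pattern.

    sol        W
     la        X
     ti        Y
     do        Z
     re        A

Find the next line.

mi  B

Note: runs through the solfège scale do→ti, so sol, la, ti, do, re → mi.
Letter: letters move forward 1 place in the alphabet, wrapping Z→A; W, X, Y, Z, A → B.
So the next line is mi  B.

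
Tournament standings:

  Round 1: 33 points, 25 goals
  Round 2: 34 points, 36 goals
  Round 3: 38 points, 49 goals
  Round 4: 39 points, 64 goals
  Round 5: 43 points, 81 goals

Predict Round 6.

44 points, 100 goals

Points goes 33, 34, 38, 39, 43 → 44 (alternating steps +1, +4, +1, +4, …).
Goals: perfect squares: 5², 6², 7², …, so 25, 36, 49, 64, 81 → 100.
Putting it together: 44 points, 100 goals.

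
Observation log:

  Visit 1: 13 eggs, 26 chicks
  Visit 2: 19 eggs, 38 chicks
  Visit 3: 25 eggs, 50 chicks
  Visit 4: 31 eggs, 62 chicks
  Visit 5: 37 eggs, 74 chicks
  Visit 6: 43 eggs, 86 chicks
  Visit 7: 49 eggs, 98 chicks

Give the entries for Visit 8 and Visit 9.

55 eggs, 110 chicks; 61 eggs, 122 chicks

For the eggs, +6 each step: 13, 19, 25, 31, 37, 43, 49 → 55 → 61.
Chicks goes 26, 38, 50, 62, 74, 86, 98 → 110 → 122 (always 2 × the eggs).
So the next two records are 55 eggs, 110 chicks and 61 eggs, 122 chicks.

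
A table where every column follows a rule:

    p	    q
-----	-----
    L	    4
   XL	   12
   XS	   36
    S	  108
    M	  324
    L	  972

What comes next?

XL  2916

Column p goes L, XL, XS, S, M, L → XL (repeats L → XL → XS → S → M).
Column q: ×3 each step; 4, 12, 36, 108, 324, 972 → 2916.
So the next line is XL  2916.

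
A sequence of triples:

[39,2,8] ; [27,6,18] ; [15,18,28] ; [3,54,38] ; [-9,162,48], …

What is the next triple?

[-21,486,58]

First entry — −12 each step: 39, 27, 15, 3, -9 → -21.
For the second entry, ×3 each step: 2, 6, 18, 54, 162 → 486.
Third entry: 8, 18, 28, 38, 48 → 58 (+10 each step).
Combining the parts gives [-21,486,58].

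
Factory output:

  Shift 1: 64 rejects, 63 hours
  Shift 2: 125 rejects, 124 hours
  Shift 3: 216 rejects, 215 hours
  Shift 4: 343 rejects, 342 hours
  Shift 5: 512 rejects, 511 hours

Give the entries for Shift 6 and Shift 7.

Rejects — perfect cubes: 4³, 5³, 6³, …: 64, 125, 216, 343, 512 → 729 → 1000.
For the hours, always 1 less than the rejects: 63, 124, 215, 342, 511 → 728 → 999.
Putting the parts together: 729 rejects, 728 hours and then 1000 rejects, 999 hours.

729 rejects, 728 hours; 1000 rejects, 999 hours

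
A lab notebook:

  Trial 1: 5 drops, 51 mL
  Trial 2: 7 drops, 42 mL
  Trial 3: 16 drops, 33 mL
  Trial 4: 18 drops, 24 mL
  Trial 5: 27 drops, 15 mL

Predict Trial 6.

For the drops, alternating steps +2, +9, +2, +9, …: 5, 7, 16, 18, 27 → 29.
ML: −9 each step; 51, 42, 33, 24, 15 → 6.
Combining the parts gives 29 drops, 6 mL.

29 drops, 6 mL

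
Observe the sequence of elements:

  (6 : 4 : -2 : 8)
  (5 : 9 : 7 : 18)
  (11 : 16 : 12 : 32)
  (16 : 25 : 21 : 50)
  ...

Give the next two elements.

(27 : 36 : 26 : 72), (43 : 49 : 35 : 98)

First slot: each term is the sum of the two before it, so 6, 5, 11, 16 → 27 → 43.
Second slot: 4, 9, 16, 25 → 36 → 49 (perfect squares: 2², 3², 4², …).
Third slot — alternating steps +9, +5, +9, +5, …: -2, 7, 12, 21 → 26 → 35.
Fourth slot — always 2 × the second slot: 8, 18, 32, 50 → 72 → 98.
So the next two elements are (27 : 36 : 26 : 72) and (43 : 49 : 35 : 98).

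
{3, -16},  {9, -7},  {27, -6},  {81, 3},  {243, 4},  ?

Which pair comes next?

First component: ×3 each step; 3, 9, 27, 81, 243 → 729.
For the second component, alternating steps +9, +1, +9, +1, …: -16, -7, -6, 3, 4 → 13.
So the next pair is {729, 13}.

{729, 13}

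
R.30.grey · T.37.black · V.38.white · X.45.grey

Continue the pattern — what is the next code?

Z.46.black

Letter: R, T, V, X → Z (letters move forward 2 places in the alphabet).
Second component: alternating steps +7, +1, +7, +1, …; 30, 37, 38, 45 → 46.
Shade: repeats grey → black → white, so grey, black, white, grey → black.
Putting it together: Z.46.black.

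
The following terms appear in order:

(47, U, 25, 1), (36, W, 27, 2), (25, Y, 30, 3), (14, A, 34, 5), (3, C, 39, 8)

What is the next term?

(-8, E, 45, 13)

First component: −11 each step, so 47, 36, 25, 14, 3 → -8.
For the letter, letters move forward 2 places in the alphabet, wrapping Z→A: U, W, Y, A, C → E.
Third component: differences are 2, 3, 4, … (increasing by 1 each time); 25, 27, 30, 34, 39 → 45.
Fourth component goes 1, 2, 3, 5, 8 → 13 (each term is the sum of the two before it).
Combining the parts gives (-8, E, 45, 13).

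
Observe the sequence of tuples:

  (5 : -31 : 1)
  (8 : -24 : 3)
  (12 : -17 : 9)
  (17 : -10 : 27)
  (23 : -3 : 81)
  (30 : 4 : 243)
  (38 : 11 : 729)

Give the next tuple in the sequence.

For the first slot, differences are 3, 4, 5, … (increasing by 1 each time): 5, 8, 12, 17, 23, 30, 38 → 47.
Second slot: -31, -24, -17, -10, -3, 4, 11 → 18 (+7 each step).
Third slot: ×3 each step, so 1, 3, 9, 27, 81, 243, 729 → 2187.
Putting it together: (47 : 18 : 2187).

(47 : 18 : 2187)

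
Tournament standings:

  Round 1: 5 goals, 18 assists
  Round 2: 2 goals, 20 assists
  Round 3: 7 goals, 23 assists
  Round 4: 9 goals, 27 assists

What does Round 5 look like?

Goals — each term is the sum of the two before it: 5, 2, 7, 9 → 16.
Assists — differences are 2, 3, 4, … (increasing by 1 each time): 18, 20, 23, 27 → 32.
So the next row is 16 goals, 32 assists.

16 goals, 32 assists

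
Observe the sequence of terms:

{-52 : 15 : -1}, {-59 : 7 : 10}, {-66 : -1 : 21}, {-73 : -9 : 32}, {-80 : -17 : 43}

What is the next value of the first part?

-87

For the first part, −7 each step: -52, -59, -66, -73, -80 → -87.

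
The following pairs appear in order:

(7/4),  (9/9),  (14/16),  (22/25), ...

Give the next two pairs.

First component: differences are 2, 5, 8, … (increasing by 3 each time), so 7, 9, 14, 22 → 33 → 47.
Second component — perfect squares: 2², 3², 4², …: 4, 9, 16, 25 → 36 → 49.
So the next two pairs are (33/36) and (47/49).

(33/36), (47/49)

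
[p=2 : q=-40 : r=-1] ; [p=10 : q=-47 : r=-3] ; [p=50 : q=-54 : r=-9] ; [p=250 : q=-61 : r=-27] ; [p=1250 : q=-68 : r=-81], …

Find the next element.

[p=6250 : q=-75 : r=-243]

P goes 2, 10, 50, 250, 1250 → 6250 (×5 each step).
Q: -40, -47, -54, -61, -68 → -75 (−7 each step).
For the r, ×3 each step: -1, -3, -9, -27, -81 → -243.
So the next element is [p=6250 : q=-75 : r=-243].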